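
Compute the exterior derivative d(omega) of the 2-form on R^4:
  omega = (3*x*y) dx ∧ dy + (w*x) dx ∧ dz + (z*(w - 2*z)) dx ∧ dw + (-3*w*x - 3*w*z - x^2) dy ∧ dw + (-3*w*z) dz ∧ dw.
d(omega) = (-w + x + 4*z) dx ∧ dz ∧ dw + (-3*w - 2*x) dx ∧ dy ∧ dw + (3*w) dy ∧ dz ∧ dw

For a 2-form omega = sum_{i<j} g_{ij} dx_i ∧ dx_j, the exterior derivative is
  d(omega) = sum_{i<j} d(g_{ij}) ∧ dx_i ∧ dx_j = sum_{i<j, k} (∂g_{ij}/∂x_k) dx_k ∧ dx_i ∧ dx_j.
Expand each term, using dx_k ∧ dx_i ∧ dx_j = sgn(permutation) dx_{(a)} ∧ dx_{(b)} ∧ dx_{(c)} with (a < b < c) sorted:
  d(w*x) includes (∂/∂w)(w*x) dw = (x) dw, which multiplied by dx ∧ dz gives (x) dx ∧ dz ∧ dw
  d(z*(w - 2*z)) includes (∂/∂z)(z*(w - 2*z)) dz = (w - 4*z) dz, which multiplied by dx ∧ dw gives (-w + 4*z) dx ∧ dz ∧ dw
  d(-3*w*x - 3*w*z - x^2) includes (∂/∂x)(-3*w*x - 3*w*z - x^2) dx = (-3*w - 2*x) dx, which multiplied by dy ∧ dw gives (-3*w - 2*x) dx ∧ dy ∧ dw
  d(-3*w*x - 3*w*z - x^2) includes (∂/∂z)(-3*w*x - 3*w*z - x^2) dz = (-3*w) dz, which multiplied by dy ∧ dw gives (3*w) dy ∧ dz ∧ dw
Collecting like 3-forms: d(omega) = (-w + x + 4*z) dx ∧ dz ∧ dw + (-3*w - 2*x) dx ∧ dy ∧ dw + (3*w) dy ∧ dz ∧ dw.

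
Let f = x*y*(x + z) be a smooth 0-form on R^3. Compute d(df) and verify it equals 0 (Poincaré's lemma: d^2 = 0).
d(df) = 0

Step 1: df = sum_i (∂f/∂x_i) dx_i = (y*(2*x + z)) dx + (x*(x + z)) dy + (x*y) dz.
Step 2: Apply d again. Using the 1-form formula, the coefficient of dx ∧ dy in d(df) is ∂^2 f/∂x ∂y - ∂^2 f/∂y ∂x = (2*x + z) - (2*x + z) = 0 (equality of mixed partials for smooth f).
Similarly for dx ∧ dz and dy ∧ dz — all coefficients vanish. So d(df) = 0.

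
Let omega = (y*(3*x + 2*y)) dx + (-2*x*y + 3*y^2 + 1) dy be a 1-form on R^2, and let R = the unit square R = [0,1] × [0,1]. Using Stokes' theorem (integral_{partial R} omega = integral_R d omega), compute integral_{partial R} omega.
integral_(partial R) omega = -9/2

Stokes: integral_partial_R omega = integral_R d omega with d omega = (∂Q/∂x - ∂P/∂y) dx ∧ dy.
  ∂Q/∂x = -2*y
  ∂P/∂y = 3*x + 4*y
  integrand = ∂Q/∂x - ∂P/∂y = -3*x - 6*y.
Integrating over R: integral_0^1 integral_0^1 (-3*x - 6*y) dx dy = -9/2.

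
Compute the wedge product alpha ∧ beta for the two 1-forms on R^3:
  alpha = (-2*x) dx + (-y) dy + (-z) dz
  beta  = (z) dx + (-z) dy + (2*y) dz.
alpha ∧ beta = (z*(2*x + y)) dx ∧ dy + (-4*x*y + z^2) dx ∧ dz + (-2*y^2 - z^2) dy ∧ dz

Distribute the wedge, using dx_i ∧ dx_j = -dx_j ∧ dx_i and dx_i ∧ dx_i = 0. For each pair (i, j) with i < j, the coefficient of dx_i ∧ dx_j in alpha ∧ beta is (alpha_i * beta_j - alpha_j * beta_i). Collecting: alpha ∧ beta = (z*(2*x + y)) dx ∧ dy + (-4*x*y + z^2) dx ∧ dz + (-2*y^2 - z^2) dy ∧ dz.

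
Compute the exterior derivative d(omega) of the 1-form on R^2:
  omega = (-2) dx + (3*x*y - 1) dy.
d(omega) = (3*y) dx ∧ dy

For a 1-form omega = sum_i f_i dx_i, the exterior derivative is
  d(omega) = sum_{i < j} (∂f_j/∂x_i - ∂f_i/∂x_j) dx_i ∧ dx_j.
  coefficient of dx ∧ dy: ∂f_2/∂x - ∂f_1/∂y = ∂(3*x*y - 1)/∂x - ∂(-2)/∂y = 3*y
Assembling: d(omega) = (3*y) dx ∧ dy.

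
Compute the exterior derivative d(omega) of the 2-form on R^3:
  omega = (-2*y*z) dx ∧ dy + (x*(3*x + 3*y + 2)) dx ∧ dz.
d(omega) = (-3*x - 2*y) dx ∧ dy ∧ dz

For a 2-form omega = sum_{i<j} g_{ij} dx_i ∧ dx_j, the exterior derivative is
  d(omega) = sum_{i<j} d(g_{ij}) ∧ dx_i ∧ dx_j = sum_{i<j, k} (∂g_{ij}/∂x_k) dx_k ∧ dx_i ∧ dx_j.
Expand each term, using dx_k ∧ dx_i ∧ dx_j = sgn(permutation) dx_{(a)} ∧ dx_{(b)} ∧ dx_{(c)} with (a < b < c) sorted:
  d(-2*y*z) includes (∂/∂z)(-2*y*z) dz = (-2*y) dz, which multiplied by dx ∧ dy gives (-2*y) dx ∧ dy ∧ dz
  d(x*(3*x + 3*y + 2)) includes (∂/∂y)(x*(3*x + 3*y + 2)) dy = (3*x) dy, which multiplied by dx ∧ dz gives (-3*x) dx ∧ dy ∧ dz
Collecting like 3-forms: d(omega) = (-3*x - 2*y) dx ∧ dy ∧ dz.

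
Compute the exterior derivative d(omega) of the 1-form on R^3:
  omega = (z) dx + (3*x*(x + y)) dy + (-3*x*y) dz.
d(omega) = (6*x + 3*y) dx ∧ dy + (-3*y - 1) dx ∧ dz + (-3*x) dy ∧ dz

For a 1-form omega = sum_i f_i dx_i, the exterior derivative is
  d(omega) = sum_{i < j} (∂f_j/∂x_i - ∂f_i/∂x_j) dx_i ∧ dx_j.
  coefficient of dx ∧ dy: ∂f_2/∂x - ∂f_1/∂y = ∂(3*x*(x + y))/∂x - ∂(z)/∂y = 6*x + 3*y
  coefficient of dx ∧ dz: ∂f_3/∂x - ∂f_1/∂z = ∂(-3*x*y)/∂x - ∂(z)/∂z = -3*y - 1
  coefficient of dy ∧ dz: ∂f_3/∂y - ∂f_2/∂z = ∂(-3*x*y)/∂y - ∂(3*x*(x + y))/∂z = -3*x
Assembling: d(omega) = (6*x + 3*y) dx ∧ dy + (-3*y - 1) dx ∧ dz + (-3*x) dy ∧ dz.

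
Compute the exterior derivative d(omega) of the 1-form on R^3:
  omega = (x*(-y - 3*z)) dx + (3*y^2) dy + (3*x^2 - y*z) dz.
d(omega) = (x) dx ∧ dy + (9*x) dx ∧ dz + (-z) dy ∧ dz

For a 1-form omega = sum_i f_i dx_i, the exterior derivative is
  d(omega) = sum_{i < j} (∂f_j/∂x_i - ∂f_i/∂x_j) dx_i ∧ dx_j.
  coefficient of dx ∧ dy: ∂f_2/∂x - ∂f_1/∂y = ∂(3*y^2)/∂x - ∂(x*(-y - 3*z))/∂y = x
  coefficient of dx ∧ dz: ∂f_3/∂x - ∂f_1/∂z = ∂(3*x^2 - y*z)/∂x - ∂(x*(-y - 3*z))/∂z = 9*x
  coefficient of dy ∧ dz: ∂f_3/∂y - ∂f_2/∂z = ∂(3*x^2 - y*z)/∂y - ∂(3*y^2)/∂z = -z
Assembling: d(omega) = (x) dx ∧ dy + (9*x) dx ∧ dz + (-z) dy ∧ dz.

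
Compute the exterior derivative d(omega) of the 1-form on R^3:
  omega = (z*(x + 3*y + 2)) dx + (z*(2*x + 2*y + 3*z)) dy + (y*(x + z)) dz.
d(omega) = (-z) dx ∧ dy + (-x - 2*y - 2) dx ∧ dz + (-x - 2*y - 5*z) dy ∧ dz

For a 1-form omega = sum_i f_i dx_i, the exterior derivative is
  d(omega) = sum_{i < j} (∂f_j/∂x_i - ∂f_i/∂x_j) dx_i ∧ dx_j.
  coefficient of dx ∧ dy: ∂f_2/∂x - ∂f_1/∂y = ∂(z*(2*x + 2*y + 3*z))/∂x - ∂(z*(x + 3*y + 2))/∂y = -z
  coefficient of dx ∧ dz: ∂f_3/∂x - ∂f_1/∂z = ∂(y*(x + z))/∂x - ∂(z*(x + 3*y + 2))/∂z = -x - 2*y - 2
  coefficient of dy ∧ dz: ∂f_3/∂y - ∂f_2/∂z = ∂(y*(x + z))/∂y - ∂(z*(2*x + 2*y + 3*z))/∂z = -x - 2*y - 5*z
Assembling: d(omega) = (-z) dx ∧ dy + (-x - 2*y - 2) dx ∧ dz + (-x - 2*y - 5*z) dy ∧ dz.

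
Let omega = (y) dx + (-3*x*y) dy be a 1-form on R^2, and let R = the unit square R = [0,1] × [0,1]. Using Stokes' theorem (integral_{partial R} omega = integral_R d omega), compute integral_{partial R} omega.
integral_(partial R) omega = -5/2

Stokes: integral_partial_R omega = integral_R d omega with d omega = (∂Q/∂x - ∂P/∂y) dx ∧ dy.
  ∂Q/∂x = -3*y
  ∂P/∂y = 1
  integrand = ∂Q/∂x - ∂P/∂y = -3*y - 1.
Integrating over R: integral_0^1 integral_0^1 (-3*y - 1) dx dy = -5/2.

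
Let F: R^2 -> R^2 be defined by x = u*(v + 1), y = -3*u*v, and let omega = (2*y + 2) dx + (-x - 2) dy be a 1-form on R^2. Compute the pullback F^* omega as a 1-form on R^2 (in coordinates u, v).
F^* omega = (-3*u*v^2 - 3*u*v + 8*v + 2) du + (u*(-3*u*v + 3*u + 8)) dv

Using F^*(f dg) = (f ∘ F) d(g ∘ F), substitute each coordinate x_i by F_i(u, v) in f_i, and replace dx_i by d F_i = (∂F_i/∂u) du + (∂F_i/∂v) dv.
  For the x component: f_1(F) = -6*u*v + 2; d F_1 = (v + 1) du + (u) dv
  For the y component: f_2(F) = -u*v - u - 2; d F_2 = (-3*v) du + (-3*u) dv
Combining and collecting du, dv coefficients:
  coeff of du: -3*u*v^2 - 3*u*v + 8*v + 2
  coeff of dv: u*(-3*u*v + 3*u + 8)
F^* omega = (-3*u*v^2 - 3*u*v + 8*v + 2) du + (u*(-3*u*v + 3*u + 8)) dv.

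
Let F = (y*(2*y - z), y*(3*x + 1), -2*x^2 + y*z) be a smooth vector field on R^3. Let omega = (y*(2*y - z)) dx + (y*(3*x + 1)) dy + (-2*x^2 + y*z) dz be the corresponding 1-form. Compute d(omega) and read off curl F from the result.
d(omega) = (z) dy ∧ dz + (4*x - y) dz ∧ dx + (-y + z) dx ∧ dy; curl F = (z, 4*x - y, -y + z)

d omega = sum_{i<j} (∂f_j/∂x_i - ∂f_i/∂x_j) dx_i ∧ dx_j. Under the identification (dy ∧ dz, dz ∧ dx, dx ∧ dy) ↔ (e_x, e_y, e_z), the coefficients are exactly the components of curl F. Compute:
  ∂R/∂y - ∂Q/∂z = (z) - (0) = z
  ∂P/∂z - ∂R/∂x = (-y) - (-4*x) = 4*x - y
  ∂Q/∂x - ∂P/∂y = (3*y) - (4*y - z) = -y + z.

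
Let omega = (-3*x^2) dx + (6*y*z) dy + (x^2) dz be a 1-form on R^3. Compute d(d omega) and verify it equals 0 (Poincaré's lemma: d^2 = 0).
d(d omega) = 0

Step 1: d omega = sum_{i<j} (∂f_j/∂x_i - ∂f_i/∂x_j) dx_i ∧ dx_j:
  coeff of dx ∧ dy: 0
  coeff of dx ∧ dz: 2*x
  coeff of dy ∧ dz: -6*y
Step 2: Apply d again to each 2-form coefficient. The only possible 3-form in R^3 is dx ∧ dy ∧ dz, with coefficient
  ∂(coeff of dy∧dz)/∂x - ∂(coeff of dx∧dz)/∂y + ∂(coeff of dx∧dy)/∂z
  = ∂/∂x (-6*y) - ∂/∂y (2*x) + ∂/∂z (0).
Each of these terms simplifies to sums of mixed partials that cancel in pairs. The result is 0 (by equality of mixed partials for smooth functions — Schwarz / Clairaut).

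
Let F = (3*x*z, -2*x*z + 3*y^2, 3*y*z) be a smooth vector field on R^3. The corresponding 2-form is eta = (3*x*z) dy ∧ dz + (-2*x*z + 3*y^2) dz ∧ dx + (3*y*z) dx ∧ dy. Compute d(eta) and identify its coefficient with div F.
d(eta) = (9*y + 3*z) dx ∧ dy ∧ dz; div F = 9*y + 3*z

For a 2-form in R^3 of the form above, applying d gives a 3-form with coefficient ∂P/∂x + ∂Q/∂y + ∂R/∂z:
  ∂P/∂x = 3*z
  ∂Q/∂y = 6*y
  ∂R/∂z = 3*y
Sum = 9*y + 3*z, which is exactly div F.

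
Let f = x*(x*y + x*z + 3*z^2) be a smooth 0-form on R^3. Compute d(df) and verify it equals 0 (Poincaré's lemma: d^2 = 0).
d(df) = 0

Step 1: df = sum_i (∂f/∂x_i) dx_i = (2*x*y + 2*x*z + 3*z^2) dx + (x^2) dy + (x*(x + 6*z)) dz.
Step 2: Apply d again. Using the 1-form formula, the coefficient of dx ∧ dy in d(df) is ∂^2 f/∂x ∂y - ∂^2 f/∂y ∂x = (2*x) - (2*x) = 0 (equality of mixed partials for smooth f).
Similarly for dx ∧ dz and dy ∧ dz — all coefficients vanish. So d(df) = 0.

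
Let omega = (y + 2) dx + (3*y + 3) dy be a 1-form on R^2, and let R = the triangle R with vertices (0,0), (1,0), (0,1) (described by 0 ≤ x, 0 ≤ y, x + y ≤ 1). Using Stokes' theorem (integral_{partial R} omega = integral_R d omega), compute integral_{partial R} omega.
integral_(partial R) omega = -1/2

Stokes: integral_partial_R omega = integral_R d omega with d omega = (∂Q/∂x - ∂P/∂y) dx ∧ dy.
  ∂Q/∂x = 0
  ∂P/∂y = 1
  integrand = ∂Q/∂x - ∂P/∂y = -1.
Integrating over R: integral_0^1 integral_0^{1-x} (-1) dy dx = -1/2.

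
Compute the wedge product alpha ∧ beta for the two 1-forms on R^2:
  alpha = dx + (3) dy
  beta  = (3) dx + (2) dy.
alpha ∧ beta = (-7) dx ∧ dy

Distribute the wedge, using dx_i ∧ dx_j = -dx_j ∧ dx_i and dx_i ∧ dx_i = 0. For each pair (i, j) with i < j, the coefficient of dx_i ∧ dx_j in alpha ∧ beta is (alpha_i * beta_j - alpha_j * beta_i). Collecting: alpha ∧ beta = (-7) dx ∧ dy.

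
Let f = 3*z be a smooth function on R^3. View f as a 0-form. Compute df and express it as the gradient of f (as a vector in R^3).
df = (0) dx + (0) dy + (3) dz; grad f = (0, 0, 3)

For a 0-form f, d f = (∂f/∂x) dx + (∂f/∂y) dy + (∂f/∂z) dz. The components of the vector representation are exactly the entries of grad f in Cartesian coordinates:
  ∂f/∂x = 0
  ∂f/∂y = 0
  ∂f/∂z = 3.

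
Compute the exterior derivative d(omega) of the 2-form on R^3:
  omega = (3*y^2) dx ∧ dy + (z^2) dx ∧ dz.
d(omega) = 0

For a 2-form omega = sum_{i<j} g_{ij} dx_i ∧ dx_j, the exterior derivative is
  d(omega) = sum_{i<j} d(g_{ij}) ∧ dx_i ∧ dx_j = sum_{i<j, k} (∂g_{ij}/∂x_k) dx_k ∧ dx_i ∧ dx_j.
Expand each term, using dx_k ∧ dx_i ∧ dx_j = sgn(permutation) dx_{(a)} ∧ dx_{(b)} ∧ dx_{(c)} with (a < b < c) sorted:

Collecting like 3-forms: d(omega) = 0.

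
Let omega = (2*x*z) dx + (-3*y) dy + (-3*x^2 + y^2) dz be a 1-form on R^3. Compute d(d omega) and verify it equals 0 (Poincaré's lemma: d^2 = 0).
d(d omega) = 0

Step 1: d omega = sum_{i<j} (∂f_j/∂x_i - ∂f_i/∂x_j) dx_i ∧ dx_j:
  coeff of dx ∧ dy: 0
  coeff of dx ∧ dz: -8*x
  coeff of dy ∧ dz: 2*y
Step 2: Apply d again to each 2-form coefficient. The only possible 3-form in R^3 is dx ∧ dy ∧ dz, with coefficient
  ∂(coeff of dy∧dz)/∂x - ∂(coeff of dx∧dz)/∂y + ∂(coeff of dx∧dy)/∂z
  = ∂/∂x (2*y) - ∂/∂y (-8*x) + ∂/∂z (0).
Each of these terms simplifies to sums of mixed partials that cancel in pairs. The result is 0 (by equality of mixed partials for smooth functions — Schwarz / Clairaut).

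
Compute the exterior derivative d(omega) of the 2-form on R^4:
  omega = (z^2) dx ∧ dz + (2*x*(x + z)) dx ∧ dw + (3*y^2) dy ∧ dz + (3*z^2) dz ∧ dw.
d(omega) = (-2*x) dx ∧ dz ∧ dw

For a 2-form omega = sum_{i<j} g_{ij} dx_i ∧ dx_j, the exterior derivative is
  d(omega) = sum_{i<j} d(g_{ij}) ∧ dx_i ∧ dx_j = sum_{i<j, k} (∂g_{ij}/∂x_k) dx_k ∧ dx_i ∧ dx_j.
Expand each term, using dx_k ∧ dx_i ∧ dx_j = sgn(permutation) dx_{(a)} ∧ dx_{(b)} ∧ dx_{(c)} with (a < b < c) sorted:
  d(2*x*(x + z)) includes (∂/∂z)(2*x*(x + z)) dz = (2*x) dz, which multiplied by dx ∧ dw gives (-2*x) dx ∧ dz ∧ dw
Collecting like 3-forms: d(omega) = (-2*x) dx ∧ dz ∧ dw.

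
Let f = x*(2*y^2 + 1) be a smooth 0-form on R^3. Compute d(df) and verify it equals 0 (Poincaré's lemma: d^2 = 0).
d(df) = 0

Step 1: df = sum_i (∂f/∂x_i) dx_i = (2*y^2 + 1) dx + (4*x*y) dy + (0) dz.
Step 2: Apply d again. Using the 1-form formula, the coefficient of dx ∧ dy in d(df) is ∂^2 f/∂x ∂y - ∂^2 f/∂y ∂x = (4*y) - (4*y) = 0 (equality of mixed partials for smooth f).
Similarly for dx ∧ dz and dy ∧ dz — all coefficients vanish. So d(df) = 0.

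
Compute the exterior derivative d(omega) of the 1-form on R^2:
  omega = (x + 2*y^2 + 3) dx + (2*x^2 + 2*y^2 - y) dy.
d(omega) = (4*x - 4*y) dx ∧ dy

For a 1-form omega = sum_i f_i dx_i, the exterior derivative is
  d(omega) = sum_{i < j} (∂f_j/∂x_i - ∂f_i/∂x_j) dx_i ∧ dx_j.
  coefficient of dx ∧ dy: ∂f_2/∂x - ∂f_1/∂y = ∂(2*x^2 + 2*y^2 - y)/∂x - ∂(x + 2*y^2 + 3)/∂y = 4*x - 4*y
Assembling: d(omega) = (4*x - 4*y) dx ∧ dy.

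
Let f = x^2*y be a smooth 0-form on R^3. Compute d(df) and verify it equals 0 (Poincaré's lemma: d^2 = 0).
d(df) = 0

Step 1: df = sum_i (∂f/∂x_i) dx_i = (2*x*y) dx + (x^2) dy + (0) dz.
Step 2: Apply d again. Using the 1-form formula, the coefficient of dx ∧ dy in d(df) is ∂^2 f/∂x ∂y - ∂^2 f/∂y ∂x = (2*x) - (2*x) = 0 (equality of mixed partials for smooth f).
Similarly for dx ∧ dz and dy ∧ dz — all coefficients vanish. So d(df) = 0.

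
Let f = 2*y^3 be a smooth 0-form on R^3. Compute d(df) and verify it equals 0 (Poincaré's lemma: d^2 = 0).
d(df) = 0

Step 1: df = sum_i (∂f/∂x_i) dx_i = (0) dx + (6*y^2) dy + (0) dz.
Step 2: Apply d again. Using the 1-form formula, the coefficient of dx ∧ dy in d(df) is ∂^2 f/∂x ∂y - ∂^2 f/∂y ∂x = (0) - (0) = 0 (equality of mixed partials for smooth f).
Similarly for dx ∧ dz and dy ∧ dz — all coefficients vanish. So d(df) = 0.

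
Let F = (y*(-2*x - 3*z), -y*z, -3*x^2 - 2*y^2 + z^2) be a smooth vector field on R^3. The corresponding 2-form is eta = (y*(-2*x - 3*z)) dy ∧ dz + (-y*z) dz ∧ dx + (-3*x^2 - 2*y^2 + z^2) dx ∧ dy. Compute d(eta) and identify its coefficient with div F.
d(eta) = (-2*y + z) dx ∧ dy ∧ dz; div F = -2*y + z

For a 2-form in R^3 of the form above, applying d gives a 3-form with coefficient ∂P/∂x + ∂Q/∂y + ∂R/∂z:
  ∂P/∂x = -2*y
  ∂Q/∂y = -z
  ∂R/∂z = 2*z
Sum = -2*y + z, which is exactly div F.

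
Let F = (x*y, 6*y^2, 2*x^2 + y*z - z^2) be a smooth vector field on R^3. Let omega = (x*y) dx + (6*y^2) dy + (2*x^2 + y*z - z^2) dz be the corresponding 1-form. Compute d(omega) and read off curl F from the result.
d(omega) = (z) dy ∧ dz + (-4*x) dz ∧ dx + (-x) dx ∧ dy; curl F = (z, -4*x, -x)

d omega = sum_{i<j} (∂f_j/∂x_i - ∂f_i/∂x_j) dx_i ∧ dx_j. Under the identification (dy ∧ dz, dz ∧ dx, dx ∧ dy) ↔ (e_x, e_y, e_z), the coefficients are exactly the components of curl F. Compute:
  ∂R/∂y - ∂Q/∂z = (z) - (0) = z
  ∂P/∂z - ∂R/∂x = (0) - (4*x) = -4*x
  ∂Q/∂x - ∂P/∂y = (0) - (x) = -x.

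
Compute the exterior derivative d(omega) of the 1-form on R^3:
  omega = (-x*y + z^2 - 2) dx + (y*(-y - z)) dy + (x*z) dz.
d(omega) = (x) dx ∧ dy + (-z) dx ∧ dz + (y) dy ∧ dz

For a 1-form omega = sum_i f_i dx_i, the exterior derivative is
  d(omega) = sum_{i < j} (∂f_j/∂x_i - ∂f_i/∂x_j) dx_i ∧ dx_j.
  coefficient of dx ∧ dy: ∂f_2/∂x - ∂f_1/∂y = ∂(y*(-y - z))/∂x - ∂(-x*y + z^2 - 2)/∂y = x
  coefficient of dx ∧ dz: ∂f_3/∂x - ∂f_1/∂z = ∂(x*z)/∂x - ∂(-x*y + z^2 - 2)/∂z = -z
  coefficient of dy ∧ dz: ∂f_3/∂y - ∂f_2/∂z = ∂(x*z)/∂y - ∂(y*(-y - z))/∂z = y
Assembling: d(omega) = (x) dx ∧ dy + (-z) dx ∧ dz + (y) dy ∧ dz.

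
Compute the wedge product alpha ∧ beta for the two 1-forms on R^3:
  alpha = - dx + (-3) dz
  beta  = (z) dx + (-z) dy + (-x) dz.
alpha ∧ beta = (z) dx ∧ dy + (x + 3*z) dx ∧ dz + (-3*z) dy ∧ dz

Distribute the wedge, using dx_i ∧ dx_j = -dx_j ∧ dx_i and dx_i ∧ dx_i = 0. For each pair (i, j) with i < j, the coefficient of dx_i ∧ dx_j in alpha ∧ beta is (alpha_i * beta_j - alpha_j * beta_i). Collecting: alpha ∧ beta = (z) dx ∧ dy + (x + 3*z) dx ∧ dz + (-3*z) dy ∧ dz.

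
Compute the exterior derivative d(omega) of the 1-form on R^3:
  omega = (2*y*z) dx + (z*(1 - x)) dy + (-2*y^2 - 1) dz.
d(omega) = (-3*z) dx ∧ dy + (-2*y) dx ∧ dz + (x - 4*y - 1) dy ∧ dz

For a 1-form omega = sum_i f_i dx_i, the exterior derivative is
  d(omega) = sum_{i < j} (∂f_j/∂x_i - ∂f_i/∂x_j) dx_i ∧ dx_j.
  coefficient of dx ∧ dy: ∂f_2/∂x - ∂f_1/∂y = ∂(z*(1 - x))/∂x - ∂(2*y*z)/∂y = -3*z
  coefficient of dx ∧ dz: ∂f_3/∂x - ∂f_1/∂z = ∂(-2*y^2 - 1)/∂x - ∂(2*y*z)/∂z = -2*y
  coefficient of dy ∧ dz: ∂f_3/∂y - ∂f_2/∂z = ∂(-2*y^2 - 1)/∂y - ∂(z*(1 - x))/∂z = x - 4*y - 1
Assembling: d(omega) = (-3*z) dx ∧ dy + (-2*y) dx ∧ dz + (x - 4*y - 1) dy ∧ dz.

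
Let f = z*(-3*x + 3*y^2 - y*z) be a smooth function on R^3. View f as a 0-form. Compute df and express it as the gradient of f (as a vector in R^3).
df = (-3*z) dx + (z*(6*y - z)) dy + (-3*x + 3*y^2 - 2*y*z) dz; grad f = (-3*z, z*(6*y - z), -3*x + 3*y^2 - 2*y*z)

For a 0-form f, d f = (∂f/∂x) dx + (∂f/∂y) dy + (∂f/∂z) dz. The components of the vector representation are exactly the entries of grad f in Cartesian coordinates:
  ∂f/∂x = -3*z
  ∂f/∂y = z*(6*y - z)
  ∂f/∂z = -3*x + 3*y^2 - 2*y*z.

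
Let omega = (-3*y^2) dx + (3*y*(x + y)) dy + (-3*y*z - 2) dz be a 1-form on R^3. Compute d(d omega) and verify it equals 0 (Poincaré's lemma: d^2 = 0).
d(d omega) = 0

Step 1: d omega = sum_{i<j} (∂f_j/∂x_i - ∂f_i/∂x_j) dx_i ∧ dx_j:
  coeff of dx ∧ dy: 9*y
  coeff of dx ∧ dz: 0
  coeff of dy ∧ dz: -3*z
Step 2: Apply d again to each 2-form coefficient. The only possible 3-form in R^3 is dx ∧ dy ∧ dz, with coefficient
  ∂(coeff of dy∧dz)/∂x - ∂(coeff of dx∧dz)/∂y + ∂(coeff of dx∧dy)/∂z
  = ∂/∂x (-3*z) - ∂/∂y (0) + ∂/∂z (9*y).
Each of these terms simplifies to sums of mixed partials that cancel in pairs. The result is 0 (by equality of mixed partials for smooth functions — Schwarz / Clairaut).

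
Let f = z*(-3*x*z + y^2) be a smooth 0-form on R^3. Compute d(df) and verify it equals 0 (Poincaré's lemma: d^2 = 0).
d(df) = 0

Step 1: df = sum_i (∂f/∂x_i) dx_i = (-3*z^2) dx + (2*y*z) dy + (-6*x*z + y^2) dz.
Step 2: Apply d again. Using the 1-form formula, the coefficient of dx ∧ dy in d(df) is ∂^2 f/∂x ∂y - ∂^2 f/∂y ∂x = (0) - (0) = 0 (equality of mixed partials for smooth f).
Similarly for dx ∧ dz and dy ∧ dz — all coefficients vanish. So d(df) = 0.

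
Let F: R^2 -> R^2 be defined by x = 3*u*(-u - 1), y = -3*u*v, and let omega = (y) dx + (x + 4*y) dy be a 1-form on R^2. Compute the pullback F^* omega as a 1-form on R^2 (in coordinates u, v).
F^* omega = (9*u*v*(3*u + 4*v + 2)) du + (9*u^2*(u + 4*v + 1)) dv

Using F^*(f dg) = (f ∘ F) d(g ∘ F), substitute each coordinate x_i by F_i(u, v) in f_i, and replace dx_i by d F_i = (∂F_i/∂u) du + (∂F_i/∂v) dv.
  For the x component: f_1(F) = -3*u*v; d F_1 = (-6*u - 3) du + (0) dv
  For the y component: f_2(F) = 3*u*(-u - 4*v - 1); d F_2 = (-3*v) du + (-3*u) dv
Combining and collecting du, dv coefficients:
  coeff of du: 9*u*v*(3*u + 4*v + 2)
  coeff of dv: 9*u^2*(u + 4*v + 1)
F^* omega = (9*u*v*(3*u + 4*v + 2)) du + (9*u^2*(u + 4*v + 1)) dv.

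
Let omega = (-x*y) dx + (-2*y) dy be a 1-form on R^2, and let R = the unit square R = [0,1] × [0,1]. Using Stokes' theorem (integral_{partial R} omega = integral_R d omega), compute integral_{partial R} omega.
integral_(partial R) omega = 1/2

Stokes: integral_partial_R omega = integral_R d omega with d omega = (∂Q/∂x - ∂P/∂y) dx ∧ dy.
  ∂Q/∂x = 0
  ∂P/∂y = -x
  integrand = ∂Q/∂x - ∂P/∂y = x.
Integrating over R: integral_0^1 integral_0^1 (x) dx dy = 1/2.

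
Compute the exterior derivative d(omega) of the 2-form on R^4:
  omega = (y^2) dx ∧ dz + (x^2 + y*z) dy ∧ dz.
d(omega) = (2*x - 2*y) dx ∧ dy ∧ dz

For a 2-form omega = sum_{i<j} g_{ij} dx_i ∧ dx_j, the exterior derivative is
  d(omega) = sum_{i<j} d(g_{ij}) ∧ dx_i ∧ dx_j = sum_{i<j, k} (∂g_{ij}/∂x_k) dx_k ∧ dx_i ∧ dx_j.
Expand each term, using dx_k ∧ dx_i ∧ dx_j = sgn(permutation) dx_{(a)} ∧ dx_{(b)} ∧ dx_{(c)} with (a < b < c) sorted:
  d(y^2) includes (∂/∂y)(y^2) dy = (2*y) dy, which multiplied by dx ∧ dz gives (-2*y) dx ∧ dy ∧ dz
  d(x^2 + y*z) includes (∂/∂x)(x^2 + y*z) dx = (2*x) dx, which multiplied by dy ∧ dz gives (2*x) dx ∧ dy ∧ dz
Collecting like 3-forms: d(omega) = (2*x - 2*y) dx ∧ dy ∧ dz.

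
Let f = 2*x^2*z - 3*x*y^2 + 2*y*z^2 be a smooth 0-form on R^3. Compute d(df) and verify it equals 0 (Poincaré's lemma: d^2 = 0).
d(df) = 0

Step 1: df = sum_i (∂f/∂x_i) dx_i = (4*x*z - 3*y^2) dx + (-6*x*y + 2*z^2) dy + (2*x^2 + 4*y*z) dz.
Step 2: Apply d again. Using the 1-form formula, the coefficient of dx ∧ dy in d(df) is ∂^2 f/∂x ∂y - ∂^2 f/∂y ∂x = (-6*y) - (-6*y) = 0 (equality of mixed partials for smooth f).
Similarly for dx ∧ dz and dy ∧ dz — all coefficients vanish. So d(df) = 0.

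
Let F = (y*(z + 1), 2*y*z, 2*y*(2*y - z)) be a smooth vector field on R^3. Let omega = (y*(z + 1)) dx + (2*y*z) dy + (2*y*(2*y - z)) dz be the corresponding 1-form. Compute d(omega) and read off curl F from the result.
d(omega) = (6*y - 2*z) dy ∧ dz + (y) dz ∧ dx + (-z - 1) dx ∧ dy; curl F = (6*y - 2*z, y, -z - 1)

d omega = sum_{i<j} (∂f_j/∂x_i - ∂f_i/∂x_j) dx_i ∧ dx_j. Under the identification (dy ∧ dz, dz ∧ dx, dx ∧ dy) ↔ (e_x, e_y, e_z), the coefficients are exactly the components of curl F. Compute:
  ∂R/∂y - ∂Q/∂z = (8*y - 2*z) - (2*y) = 6*y - 2*z
  ∂P/∂z - ∂R/∂x = (y) - (0) = y
  ∂Q/∂x - ∂P/∂y = (0) - (z + 1) = -z - 1.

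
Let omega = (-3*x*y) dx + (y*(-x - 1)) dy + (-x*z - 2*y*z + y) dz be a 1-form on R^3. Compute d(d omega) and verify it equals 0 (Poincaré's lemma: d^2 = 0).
d(d omega) = 0

Step 1: d omega = sum_{i<j} (∂f_j/∂x_i - ∂f_i/∂x_j) dx_i ∧ dx_j:
  coeff of dx ∧ dy: 3*x - y
  coeff of dx ∧ dz: -z
  coeff of dy ∧ dz: 1 - 2*z
Step 2: Apply d again to each 2-form coefficient. The only possible 3-form in R^3 is dx ∧ dy ∧ dz, with coefficient
  ∂(coeff of dy∧dz)/∂x - ∂(coeff of dx∧dz)/∂y + ∂(coeff of dx∧dy)/∂z
  = ∂/∂x (1 - 2*z) - ∂/∂y (-z) + ∂/∂z (3*x - y).
Each of these terms simplifies to sums of mixed partials that cancel in pairs. The result is 0 (by equality of mixed partials for smooth functions — Schwarz / Clairaut).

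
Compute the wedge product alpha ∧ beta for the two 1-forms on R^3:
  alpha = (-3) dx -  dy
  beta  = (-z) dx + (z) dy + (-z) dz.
alpha ∧ beta = (-4*z) dx ∧ dy + (3*z) dx ∧ dz + (z) dy ∧ dz

Distribute the wedge, using dx_i ∧ dx_j = -dx_j ∧ dx_i and dx_i ∧ dx_i = 0. For each pair (i, j) with i < j, the coefficient of dx_i ∧ dx_j in alpha ∧ beta is (alpha_i * beta_j - alpha_j * beta_i). Collecting: alpha ∧ beta = (-4*z) dx ∧ dy + (3*z) dx ∧ dz + (z) dy ∧ dz.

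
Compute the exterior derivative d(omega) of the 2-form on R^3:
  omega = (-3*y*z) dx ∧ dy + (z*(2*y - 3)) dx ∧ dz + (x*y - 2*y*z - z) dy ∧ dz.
d(omega) = (-2*y - 2*z) dx ∧ dy ∧ dz

For a 2-form omega = sum_{i<j} g_{ij} dx_i ∧ dx_j, the exterior derivative is
  d(omega) = sum_{i<j} d(g_{ij}) ∧ dx_i ∧ dx_j = sum_{i<j, k} (∂g_{ij}/∂x_k) dx_k ∧ dx_i ∧ dx_j.
Expand each term, using dx_k ∧ dx_i ∧ dx_j = sgn(permutation) dx_{(a)} ∧ dx_{(b)} ∧ dx_{(c)} with (a < b < c) sorted:
  d(-3*y*z) includes (∂/∂z)(-3*y*z) dz = (-3*y) dz, which multiplied by dx ∧ dy gives (-3*y) dx ∧ dy ∧ dz
  d(z*(2*y - 3)) includes (∂/∂y)(z*(2*y - 3)) dy = (2*z) dy, which multiplied by dx ∧ dz gives (-2*z) dx ∧ dy ∧ dz
  d(x*y - 2*y*z - z) includes (∂/∂x)(x*y - 2*y*z - z) dx = (y) dx, which multiplied by dy ∧ dz gives (y) dx ∧ dy ∧ dz
Collecting like 3-forms: d(omega) = (-2*y - 2*z) dx ∧ dy ∧ dz.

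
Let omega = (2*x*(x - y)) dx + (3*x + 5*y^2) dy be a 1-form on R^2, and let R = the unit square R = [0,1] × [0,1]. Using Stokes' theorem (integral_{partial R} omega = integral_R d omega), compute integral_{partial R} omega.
integral_(partial R) omega = 4

Stokes: integral_partial_R omega = integral_R d omega with d omega = (∂Q/∂x - ∂P/∂y) dx ∧ dy.
  ∂Q/∂x = 3
  ∂P/∂y = -2*x
  integrand = ∂Q/∂x - ∂P/∂y = 2*x + 3.
Integrating over R: integral_0^1 integral_0^1 (2*x + 3) dx dy = 4.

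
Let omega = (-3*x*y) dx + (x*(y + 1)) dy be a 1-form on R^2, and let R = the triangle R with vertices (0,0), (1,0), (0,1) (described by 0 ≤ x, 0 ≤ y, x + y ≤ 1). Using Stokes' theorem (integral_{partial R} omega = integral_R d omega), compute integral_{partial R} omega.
integral_(partial R) omega = 7/6

Stokes: integral_partial_R omega = integral_R d omega with d omega = (∂Q/∂x - ∂P/∂y) dx ∧ dy.
  ∂Q/∂x = y + 1
  ∂P/∂y = -3*x
  integrand = ∂Q/∂x - ∂P/∂y = 3*x + y + 1.
Integrating over R: integral_0^1 integral_0^{1-x} (3*x + y + 1) dy dx = 7/6.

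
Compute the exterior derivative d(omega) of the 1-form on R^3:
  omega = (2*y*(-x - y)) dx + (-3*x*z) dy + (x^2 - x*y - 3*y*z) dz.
d(omega) = (2*x + 4*y - 3*z) dx ∧ dy + (2*x - y) dx ∧ dz + (2*x - 3*z) dy ∧ dz

For a 1-form omega = sum_i f_i dx_i, the exterior derivative is
  d(omega) = sum_{i < j} (∂f_j/∂x_i - ∂f_i/∂x_j) dx_i ∧ dx_j.
  coefficient of dx ∧ dy: ∂f_2/∂x - ∂f_1/∂y = ∂(-3*x*z)/∂x - ∂(2*y*(-x - y))/∂y = 2*x + 4*y - 3*z
  coefficient of dx ∧ dz: ∂f_3/∂x - ∂f_1/∂z = ∂(x^2 - x*y - 3*y*z)/∂x - ∂(2*y*(-x - y))/∂z = 2*x - y
  coefficient of dy ∧ dz: ∂f_3/∂y - ∂f_2/∂z = ∂(x^2 - x*y - 3*y*z)/∂y - ∂(-3*x*z)/∂z = 2*x - 3*z
Assembling: d(omega) = (2*x + 4*y - 3*z) dx ∧ dy + (2*x - y) dx ∧ dz + (2*x - 3*z) dy ∧ dz.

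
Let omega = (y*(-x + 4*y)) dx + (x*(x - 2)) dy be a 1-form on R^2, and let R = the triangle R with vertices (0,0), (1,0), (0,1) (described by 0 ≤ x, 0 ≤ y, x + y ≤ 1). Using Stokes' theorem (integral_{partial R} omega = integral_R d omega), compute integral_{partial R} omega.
integral_(partial R) omega = -11/6

Stokes: integral_partial_R omega = integral_R d omega with d omega = (∂Q/∂x - ∂P/∂y) dx ∧ dy.
  ∂Q/∂x = 2*x - 2
  ∂P/∂y = -x + 8*y
  integrand = ∂Q/∂x - ∂P/∂y = 3*x - 8*y - 2.
Integrating over R: integral_0^1 integral_0^{1-x} (3*x - 8*y - 2) dy dx = -11/6.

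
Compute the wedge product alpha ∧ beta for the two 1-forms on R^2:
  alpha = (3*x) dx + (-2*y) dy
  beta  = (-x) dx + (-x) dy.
alpha ∧ beta = (-x*(3*x + 2*y)) dx ∧ dy

Distribute the wedge, using dx_i ∧ dx_j = -dx_j ∧ dx_i and dx_i ∧ dx_i = 0. For each pair (i, j) with i < j, the coefficient of dx_i ∧ dx_j in alpha ∧ beta is (alpha_i * beta_j - alpha_j * beta_i). Collecting: alpha ∧ beta = (-x*(3*x + 2*y)) dx ∧ dy.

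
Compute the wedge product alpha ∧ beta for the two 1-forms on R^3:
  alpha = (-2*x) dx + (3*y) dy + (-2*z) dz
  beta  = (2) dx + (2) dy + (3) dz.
alpha ∧ beta = (-4*x - 6*y) dx ∧ dy + (-6*x + 4*z) dx ∧ dz + (9*y + 4*z) dy ∧ dz

Distribute the wedge, using dx_i ∧ dx_j = -dx_j ∧ dx_i and dx_i ∧ dx_i = 0. For each pair (i, j) with i < j, the coefficient of dx_i ∧ dx_j in alpha ∧ beta is (alpha_i * beta_j - alpha_j * beta_i). Collecting: alpha ∧ beta = (-4*x - 6*y) dx ∧ dy + (-6*x + 4*z) dx ∧ dz + (9*y + 4*z) dy ∧ dz.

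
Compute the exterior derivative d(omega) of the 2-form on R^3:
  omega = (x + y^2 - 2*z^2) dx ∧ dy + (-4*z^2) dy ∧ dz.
d(omega) = (-4*z) dx ∧ dy ∧ dz

For a 2-form omega = sum_{i<j} g_{ij} dx_i ∧ dx_j, the exterior derivative is
  d(omega) = sum_{i<j} d(g_{ij}) ∧ dx_i ∧ dx_j = sum_{i<j, k} (∂g_{ij}/∂x_k) dx_k ∧ dx_i ∧ dx_j.
Expand each term, using dx_k ∧ dx_i ∧ dx_j = sgn(permutation) dx_{(a)} ∧ dx_{(b)} ∧ dx_{(c)} with (a < b < c) sorted:
  d(x + y^2 - 2*z^2) includes (∂/∂z)(x + y^2 - 2*z^2) dz = (-4*z) dz, which multiplied by dx ∧ dy gives (-4*z) dx ∧ dy ∧ dz
Collecting like 3-forms: d(omega) = (-4*z) dx ∧ dy ∧ dz.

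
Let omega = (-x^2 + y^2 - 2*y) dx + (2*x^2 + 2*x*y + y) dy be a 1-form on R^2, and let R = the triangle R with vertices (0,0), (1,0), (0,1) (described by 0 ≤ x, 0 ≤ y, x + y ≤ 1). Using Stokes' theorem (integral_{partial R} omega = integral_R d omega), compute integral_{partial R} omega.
integral_(partial R) omega = 5/3

Stokes: integral_partial_R omega = integral_R d omega with d omega = (∂Q/∂x - ∂P/∂y) dx ∧ dy.
  ∂Q/∂x = 4*x + 2*y
  ∂P/∂y = 2*y - 2
  integrand = ∂Q/∂x - ∂P/∂y = 4*x + 2.
Integrating over R: integral_0^1 integral_0^{1-x} (4*x + 2) dy dx = 5/3.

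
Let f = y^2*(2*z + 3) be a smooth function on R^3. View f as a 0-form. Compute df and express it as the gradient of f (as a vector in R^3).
df = (0) dx + (2*y*(2*z + 3)) dy + (2*y^2) dz; grad f = (0, 2*y*(2*z + 3), 2*y^2)

For a 0-form f, d f = (∂f/∂x) dx + (∂f/∂y) dy + (∂f/∂z) dz. The components of the vector representation are exactly the entries of grad f in Cartesian coordinates:
  ∂f/∂x = 0
  ∂f/∂y = 2*y*(2*z + 3)
  ∂f/∂z = 2*y^2.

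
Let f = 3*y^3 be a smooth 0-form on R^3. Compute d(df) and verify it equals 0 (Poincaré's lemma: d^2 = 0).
d(df) = 0

Step 1: df = sum_i (∂f/∂x_i) dx_i = (0) dx + (9*y^2) dy + (0) dz.
Step 2: Apply d again. Using the 1-form formula, the coefficient of dx ∧ dy in d(df) is ∂^2 f/∂x ∂y - ∂^2 f/∂y ∂x = (0) - (0) = 0 (equality of mixed partials for smooth f).
Similarly for dx ∧ dz and dy ∧ dz — all coefficients vanish. So d(df) = 0.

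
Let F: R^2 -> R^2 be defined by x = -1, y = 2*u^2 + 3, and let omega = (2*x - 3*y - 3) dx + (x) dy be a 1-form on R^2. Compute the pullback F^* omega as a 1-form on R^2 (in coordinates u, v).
F^* omega = (-4*u) du

Using F^*(f dg) = (f ∘ F) d(g ∘ F), substitute each coordinate x_i by F_i(u, v) in f_i, and replace dx_i by d F_i = (∂F_i/∂u) du + (∂F_i/∂v) dv.
  For the x component: f_1(F) = -6*u^2 - 14; d F_1 = (0) du + (0) dv
  For the y component: f_2(F) = -1; d F_2 = (4*u) du + (0) dv
Combining and collecting du, dv coefficients:
  coeff of du: -4*u
  coeff of dv: 0
F^* omega = (-4*u) du.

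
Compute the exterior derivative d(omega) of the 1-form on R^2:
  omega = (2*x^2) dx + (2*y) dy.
d(omega) = 0

For a 1-form omega = sum_i f_i dx_i, the exterior derivative is
  d(omega) = sum_{i < j} (∂f_j/∂x_i - ∂f_i/∂x_j) dx_i ∧ dx_j.

Assembling: d(omega) = 0.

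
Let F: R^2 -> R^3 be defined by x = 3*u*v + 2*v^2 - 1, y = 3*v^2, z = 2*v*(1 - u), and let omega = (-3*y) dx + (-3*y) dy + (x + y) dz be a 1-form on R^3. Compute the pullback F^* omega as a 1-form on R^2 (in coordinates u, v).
F^* omega = (v*(-6*u*v - 37*v^2 + 2)) du + (-6*u^2*v - 37*u*v^2 + 6*u*v + 2*u - 90*v^3 + 10*v^2 - 2) dv

Using F^*(f dg) = (f ∘ F) d(g ∘ F), substitute each coordinate x_i by F_i(u, v) in f_i, and replace dx_i by d F_i = (∂F_i/∂u) du + (∂F_i/∂v) dv.
  For the x component: f_1(F) = -9*v^2; d F_1 = (3*v) du + (3*u + 4*v) dv
  For the y component: f_2(F) = -9*v^2; d F_2 = (0) du + (6*v) dv
  For the z component: f_3(F) = 3*u*v + 5*v^2 - 1; d F_3 = (-2*v) du + (2 - 2*u) dv
Combining and collecting du, dv coefficients:
  coeff of du: v*(-6*u*v - 37*v^2 + 2)
  coeff of dv: -6*u^2*v - 37*u*v^2 + 6*u*v + 2*u - 90*v^3 + 10*v^2 - 2
F^* omega = (v*(-6*u*v - 37*v^2 + 2)) du + (-6*u^2*v - 37*u*v^2 + 6*u*v + 2*u - 90*v^3 + 10*v^2 - 2) dv.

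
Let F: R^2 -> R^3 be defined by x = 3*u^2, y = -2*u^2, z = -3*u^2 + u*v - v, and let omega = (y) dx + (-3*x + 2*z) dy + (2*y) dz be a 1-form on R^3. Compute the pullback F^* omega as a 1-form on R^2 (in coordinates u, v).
F^* omega = (4*u*(18*u^2 - 3*u*v + 2*v)) du + (4*u^2*(1 - u)) dv

Using F^*(f dg) = (f ∘ F) d(g ∘ F), substitute each coordinate x_i by F_i(u, v) in f_i, and replace dx_i by d F_i = (∂F_i/∂u) du + (∂F_i/∂v) dv.
  For the x component: f_1(F) = -2*u^2; d F_1 = (6*u) du + (0) dv
  For the y component: f_2(F) = -15*u^2 + 2*u*v - 2*v; d F_2 = (-4*u) du + (0) dv
  For the z component: f_3(F) = -4*u^2; d F_3 = (-6*u + v) du + (u - 1) dv
Combining and collecting du, dv coefficients:
  coeff of du: 4*u*(18*u^2 - 3*u*v + 2*v)
  coeff of dv: 4*u^2*(1 - u)
F^* omega = (4*u*(18*u^2 - 3*u*v + 2*v)) du + (4*u^2*(1 - u)) dv.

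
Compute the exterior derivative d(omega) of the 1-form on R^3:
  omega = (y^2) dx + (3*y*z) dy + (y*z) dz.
d(omega) = (-2*y) dx ∧ dy + (-3*y + z) dy ∧ dz

For a 1-form omega = sum_i f_i dx_i, the exterior derivative is
  d(omega) = sum_{i < j} (∂f_j/∂x_i - ∂f_i/∂x_j) dx_i ∧ dx_j.
  coefficient of dx ∧ dy: ∂f_2/∂x - ∂f_1/∂y = ∂(3*y*z)/∂x - ∂(y^2)/∂y = -2*y
  coefficient of dy ∧ dz: ∂f_3/∂y - ∂f_2/∂z = ∂(y*z)/∂y - ∂(3*y*z)/∂z = -3*y + z
Assembling: d(omega) = (-2*y) dx ∧ dy + (-3*y + z) dy ∧ dz.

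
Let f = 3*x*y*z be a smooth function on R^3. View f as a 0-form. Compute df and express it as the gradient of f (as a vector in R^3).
df = (3*y*z) dx + (3*x*z) dy + (3*x*y) dz; grad f = (3*y*z, 3*x*z, 3*x*y)

For a 0-form f, d f = (∂f/∂x) dx + (∂f/∂y) dy + (∂f/∂z) dz. The components of the vector representation are exactly the entries of grad f in Cartesian coordinates:
  ∂f/∂x = 3*y*z
  ∂f/∂y = 3*x*z
  ∂f/∂z = 3*x*y.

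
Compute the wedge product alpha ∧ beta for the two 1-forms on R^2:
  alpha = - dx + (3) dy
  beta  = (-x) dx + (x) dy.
alpha ∧ beta = (2*x) dx ∧ dy

Distribute the wedge, using dx_i ∧ dx_j = -dx_j ∧ dx_i and dx_i ∧ dx_i = 0. For each pair (i, j) with i < j, the coefficient of dx_i ∧ dx_j in alpha ∧ beta is (alpha_i * beta_j - alpha_j * beta_i). Collecting: alpha ∧ beta = (2*x) dx ∧ dy.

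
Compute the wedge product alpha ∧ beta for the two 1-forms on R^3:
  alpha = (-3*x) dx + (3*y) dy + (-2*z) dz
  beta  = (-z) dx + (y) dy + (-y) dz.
alpha ∧ beta = (3*y*(-x + z)) dx ∧ dy + (3*x*y - 2*z^2) dx ∧ dz + (y*(-3*y + 2*z)) dy ∧ dz

Distribute the wedge, using dx_i ∧ dx_j = -dx_j ∧ dx_i and dx_i ∧ dx_i = 0. For each pair (i, j) with i < j, the coefficient of dx_i ∧ dx_j in alpha ∧ beta is (alpha_i * beta_j - alpha_j * beta_i). Collecting: alpha ∧ beta = (3*y*(-x + z)) dx ∧ dy + (3*x*y - 2*z^2) dx ∧ dz + (y*(-3*y + 2*z)) dy ∧ dz.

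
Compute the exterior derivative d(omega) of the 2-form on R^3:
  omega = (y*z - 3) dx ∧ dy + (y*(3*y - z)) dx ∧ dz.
d(omega) = (-5*y + z) dx ∧ dy ∧ dz

For a 2-form omega = sum_{i<j} g_{ij} dx_i ∧ dx_j, the exterior derivative is
  d(omega) = sum_{i<j} d(g_{ij}) ∧ dx_i ∧ dx_j = sum_{i<j, k} (∂g_{ij}/∂x_k) dx_k ∧ dx_i ∧ dx_j.
Expand each term, using dx_k ∧ dx_i ∧ dx_j = sgn(permutation) dx_{(a)} ∧ dx_{(b)} ∧ dx_{(c)} with (a < b < c) sorted:
  d(y*z - 3) includes (∂/∂z)(y*z - 3) dz = (y) dz, which multiplied by dx ∧ dy gives (y) dx ∧ dy ∧ dz
  d(y*(3*y - z)) includes (∂/∂y)(y*(3*y - z)) dy = (6*y - z) dy, which multiplied by dx ∧ dz gives (-6*y + z) dx ∧ dy ∧ dz
Collecting like 3-forms: d(omega) = (-5*y + z) dx ∧ dy ∧ dz.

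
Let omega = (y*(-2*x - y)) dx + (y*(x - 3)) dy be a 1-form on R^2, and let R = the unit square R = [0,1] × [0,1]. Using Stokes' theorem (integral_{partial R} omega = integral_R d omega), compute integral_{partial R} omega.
integral_(partial R) omega = 5/2

Stokes: integral_partial_R omega = integral_R d omega with d omega = (∂Q/∂x - ∂P/∂y) dx ∧ dy.
  ∂Q/∂x = y
  ∂P/∂y = -2*x - 2*y
  integrand = ∂Q/∂x - ∂P/∂y = 2*x + 3*y.
Integrating over R: integral_0^1 integral_0^1 (2*x + 3*y) dx dy = 5/2.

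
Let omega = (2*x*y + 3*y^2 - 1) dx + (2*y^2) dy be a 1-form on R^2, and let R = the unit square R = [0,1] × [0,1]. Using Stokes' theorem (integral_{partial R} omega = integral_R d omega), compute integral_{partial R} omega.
integral_(partial R) omega = -4

Stokes: integral_partial_R omega = integral_R d omega with d omega = (∂Q/∂x - ∂P/∂y) dx ∧ dy.
  ∂Q/∂x = 0
  ∂P/∂y = 2*x + 6*y
  integrand = ∂Q/∂x - ∂P/∂y = -2*x - 6*y.
Integrating over R: integral_0^1 integral_0^1 (-2*x - 6*y) dx dy = -4.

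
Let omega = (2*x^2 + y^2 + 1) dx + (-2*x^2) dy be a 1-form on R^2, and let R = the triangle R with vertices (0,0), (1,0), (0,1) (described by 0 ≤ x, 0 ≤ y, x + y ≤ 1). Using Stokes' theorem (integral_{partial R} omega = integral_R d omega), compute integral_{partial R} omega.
integral_(partial R) omega = -1

Stokes: integral_partial_R omega = integral_R d omega with d omega = (∂Q/∂x - ∂P/∂y) dx ∧ dy.
  ∂Q/∂x = -4*x
  ∂P/∂y = 2*y
  integrand = ∂Q/∂x - ∂P/∂y = -4*x - 2*y.
Integrating over R: integral_0^1 integral_0^{1-x} (-4*x - 2*y) dy dx = -1.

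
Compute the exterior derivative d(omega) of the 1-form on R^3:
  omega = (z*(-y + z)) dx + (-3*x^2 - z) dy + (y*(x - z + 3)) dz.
d(omega) = (-6*x + z) dx ∧ dy + (2*y - 2*z) dx ∧ dz + (x - z + 4) dy ∧ dz

For a 1-form omega = sum_i f_i dx_i, the exterior derivative is
  d(omega) = sum_{i < j} (∂f_j/∂x_i - ∂f_i/∂x_j) dx_i ∧ dx_j.
  coefficient of dx ∧ dy: ∂f_2/∂x - ∂f_1/∂y = ∂(-3*x^2 - z)/∂x - ∂(z*(-y + z))/∂y = -6*x + z
  coefficient of dx ∧ dz: ∂f_3/∂x - ∂f_1/∂z = ∂(y*(x - z + 3))/∂x - ∂(z*(-y + z))/∂z = 2*y - 2*z
  coefficient of dy ∧ dz: ∂f_3/∂y - ∂f_2/∂z = ∂(y*(x - z + 3))/∂y - ∂(-3*x^2 - z)/∂z = x - z + 4
Assembling: d(omega) = (-6*x + z) dx ∧ dy + (2*y - 2*z) dx ∧ dz + (x - z + 4) dy ∧ dz.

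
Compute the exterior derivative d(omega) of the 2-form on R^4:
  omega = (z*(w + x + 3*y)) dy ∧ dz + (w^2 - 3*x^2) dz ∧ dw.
d(omega) = (z) dx ∧ dy ∧ dz + (z) dy ∧ dz ∧ dw + (-6*x) dx ∧ dz ∧ dw

For a 2-form omega = sum_{i<j} g_{ij} dx_i ∧ dx_j, the exterior derivative is
  d(omega) = sum_{i<j} d(g_{ij}) ∧ dx_i ∧ dx_j = sum_{i<j, k} (∂g_{ij}/∂x_k) dx_k ∧ dx_i ∧ dx_j.
Expand each term, using dx_k ∧ dx_i ∧ dx_j = sgn(permutation) dx_{(a)} ∧ dx_{(b)} ∧ dx_{(c)} with (a < b < c) sorted:
  d(z*(w + x + 3*y)) includes (∂/∂x)(z*(w + x + 3*y)) dx = (z) dx, which multiplied by dy ∧ dz gives (z) dx ∧ dy ∧ dz
  d(z*(w + x + 3*y)) includes (∂/∂w)(z*(w + x + 3*y)) dw = (z) dw, which multiplied by dy ∧ dz gives (z) dy ∧ dz ∧ dw
  d(w^2 - 3*x^2) includes (∂/∂x)(w^2 - 3*x^2) dx = (-6*x) dx, which multiplied by dz ∧ dw gives (-6*x) dx ∧ dz ∧ dw
Collecting like 3-forms: d(omega) = (z) dx ∧ dy ∧ dz + (z) dy ∧ dz ∧ dw + (-6*x) dx ∧ dz ∧ dw.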